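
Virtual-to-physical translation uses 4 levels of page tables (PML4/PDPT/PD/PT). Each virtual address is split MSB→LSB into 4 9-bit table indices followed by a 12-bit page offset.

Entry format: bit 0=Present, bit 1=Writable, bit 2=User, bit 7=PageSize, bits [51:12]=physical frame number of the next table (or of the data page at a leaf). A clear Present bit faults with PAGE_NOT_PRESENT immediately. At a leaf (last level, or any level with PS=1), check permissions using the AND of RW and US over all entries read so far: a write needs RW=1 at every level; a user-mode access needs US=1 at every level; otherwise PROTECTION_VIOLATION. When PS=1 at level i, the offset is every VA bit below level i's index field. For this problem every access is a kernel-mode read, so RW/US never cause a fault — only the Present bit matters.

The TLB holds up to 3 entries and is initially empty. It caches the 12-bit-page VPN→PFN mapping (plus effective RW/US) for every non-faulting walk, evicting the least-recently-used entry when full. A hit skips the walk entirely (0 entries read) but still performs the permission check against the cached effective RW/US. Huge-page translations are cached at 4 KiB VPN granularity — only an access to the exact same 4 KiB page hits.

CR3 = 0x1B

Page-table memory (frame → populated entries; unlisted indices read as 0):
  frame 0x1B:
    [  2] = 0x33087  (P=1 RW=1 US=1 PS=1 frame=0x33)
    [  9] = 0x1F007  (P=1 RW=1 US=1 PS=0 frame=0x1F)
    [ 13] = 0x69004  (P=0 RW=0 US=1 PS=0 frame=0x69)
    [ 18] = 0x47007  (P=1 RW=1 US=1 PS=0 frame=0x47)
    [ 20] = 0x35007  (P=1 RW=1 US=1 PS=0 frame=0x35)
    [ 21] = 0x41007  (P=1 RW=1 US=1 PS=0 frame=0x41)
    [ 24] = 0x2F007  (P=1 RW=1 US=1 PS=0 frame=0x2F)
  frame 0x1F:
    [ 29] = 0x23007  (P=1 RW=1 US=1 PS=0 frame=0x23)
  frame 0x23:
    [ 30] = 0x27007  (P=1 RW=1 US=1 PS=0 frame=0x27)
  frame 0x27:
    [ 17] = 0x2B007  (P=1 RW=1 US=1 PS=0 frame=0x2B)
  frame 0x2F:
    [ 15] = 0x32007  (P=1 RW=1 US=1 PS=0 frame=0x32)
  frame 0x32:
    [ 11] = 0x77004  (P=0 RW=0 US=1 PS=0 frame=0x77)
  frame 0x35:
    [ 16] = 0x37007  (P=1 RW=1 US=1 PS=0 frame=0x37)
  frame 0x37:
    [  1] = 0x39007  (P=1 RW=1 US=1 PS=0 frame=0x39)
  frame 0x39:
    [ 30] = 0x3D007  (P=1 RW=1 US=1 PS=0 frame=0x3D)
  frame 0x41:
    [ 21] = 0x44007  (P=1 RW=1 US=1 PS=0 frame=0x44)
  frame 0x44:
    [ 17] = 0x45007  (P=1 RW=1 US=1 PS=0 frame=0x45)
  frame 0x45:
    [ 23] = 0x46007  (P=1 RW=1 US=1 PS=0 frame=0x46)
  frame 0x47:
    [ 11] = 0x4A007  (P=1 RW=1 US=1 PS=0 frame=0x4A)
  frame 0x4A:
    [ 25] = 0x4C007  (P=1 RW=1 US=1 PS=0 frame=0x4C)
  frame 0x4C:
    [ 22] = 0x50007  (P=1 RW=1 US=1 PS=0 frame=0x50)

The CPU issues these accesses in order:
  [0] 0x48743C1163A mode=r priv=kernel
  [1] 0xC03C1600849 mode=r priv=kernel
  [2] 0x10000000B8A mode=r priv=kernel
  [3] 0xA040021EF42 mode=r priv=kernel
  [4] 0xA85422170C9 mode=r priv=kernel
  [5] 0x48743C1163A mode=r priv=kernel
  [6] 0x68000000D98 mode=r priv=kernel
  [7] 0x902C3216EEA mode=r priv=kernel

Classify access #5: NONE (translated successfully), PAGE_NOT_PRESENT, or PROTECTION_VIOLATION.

Trace:
#0 VA=0x48743C1163A (r,kernel):
  lvl0: tbl 0x1B, slot 9 ⇒ 0x1F007 (P1/RW1/US1/PS0)
  lvl1: tbl 0x1F, slot 29 ⇒ 0x23007 (P1/RW1/US1/PS0)
  lvl2: tbl 0x23, slot 30 ⇒ 0x27007 (P1/RW1/US1/PS0)
  lvl3: tbl 0x27, slot 17 ⇒ 0x2B007 (P1/RW1/US1/PS0)
  ✓ 0x2B63A  — 4 lookups
#1 VA=0xC03C1600849 (r,kernel):
  lvl0: tbl 0x1B, slot 24 ⇒ 0x2F007 (P1/RW1/US1/PS0)
  lvl1: tbl 0x2F, slot 15 ⇒ 0x32007 (P1/RW1/US1/PS0)
  lvl2: tbl 0x32, slot 11 ⇒ 0x77004 (P0/RW0/US1/PS0)
  ✗ PAGE_NOT_PRESENT  [3 reads]
#2 VA=0x10000000B8A (r,kernel):
  lvl0: tbl 0x1B, slot 2 ⇒ 0x33087 (P1/RW1/US1/PS1)
  ✓ 0x33B8A (huge @L0)  — 1 lookups
#3 VA=0xA040021EF42 (r,kernel):
  lvl0: tbl 0x1B, slot 20 ⇒ 0x35007 (P1/RW1/US1/PS0)
  lvl1: tbl 0x35, slot 16 ⇒ 0x37007 (P1/RW1/US1/PS0)
  lvl2: tbl 0x37, slot 1 ⇒ 0x39007 (P1/RW1/US1/PS0)
  lvl3: tbl 0x39, slot 30 ⇒ 0x3D007 (P1/RW1/US1/PS0)
  ✓ 0x3DF42  — 4 lookups
#4 VA=0xA85422170C9 (r,kernel):
  lvl0: tbl 0x1B, slot 21 ⇒ 0x41007 (P1/RW1/US1/PS0)
  lvl1: tbl 0x41, slot 21 ⇒ 0x44007 (P1/RW1/US1/PS0)
  lvl2: tbl 0x44, slot 17 ⇒ 0x45007 (P1/RW1/US1/PS0)
  lvl3: tbl 0x45, slot 23 ⇒ 0x46007 (P1/RW1/US1/PS0)
  ✓ 0x460C9  — 4 lookups
#5 VA=0x48743C1163A (r,kernel):
  lvl0: tbl 0x1B, slot 9 ⇒ 0x1F007 (P1/RW1/US1/PS0)
  lvl1: tbl 0x1F, slot 29 ⇒ 0x23007 (P1/RW1/US1/PS0)
  lvl2: tbl 0x23, slot 30 ⇒ 0x27007 (P1/RW1/US1/PS0)
  lvl3: tbl 0x27, slot 17 ⇒ 0x2B007 (P1/RW1/US1/PS0)
  ✓ 0x2B63A  — 4 lookups
#6 VA=0x68000000D98 (r,kernel):
  lvl0: tbl 0x1B, slot 13 ⇒ 0x69004 (P0/RW0/US1/PS0)
  ✗ PAGE_NOT_PRESENT  [1 reads]
#7 VA=0x902C3216EEA (r,kernel):
  lvl0: tbl 0x1B, slot 18 ⇒ 0x47007 (P1/RW1/US1/PS0)
  lvl1: tbl 0x47, slot 11 ⇒ 0x4A007 (P1/RW1/US1/PS0)
  lvl2: tbl 0x4A, slot 25 ⇒ 0x4C007 (P1/RW1/US1/PS0)
  lvl3: tbl 0x4C, slot 22 ⇒ 0x50007 (P1/RW1/US1/PS0)
  ✓ 0x50EEA  — 4 lookups

Access #5 fault: NONE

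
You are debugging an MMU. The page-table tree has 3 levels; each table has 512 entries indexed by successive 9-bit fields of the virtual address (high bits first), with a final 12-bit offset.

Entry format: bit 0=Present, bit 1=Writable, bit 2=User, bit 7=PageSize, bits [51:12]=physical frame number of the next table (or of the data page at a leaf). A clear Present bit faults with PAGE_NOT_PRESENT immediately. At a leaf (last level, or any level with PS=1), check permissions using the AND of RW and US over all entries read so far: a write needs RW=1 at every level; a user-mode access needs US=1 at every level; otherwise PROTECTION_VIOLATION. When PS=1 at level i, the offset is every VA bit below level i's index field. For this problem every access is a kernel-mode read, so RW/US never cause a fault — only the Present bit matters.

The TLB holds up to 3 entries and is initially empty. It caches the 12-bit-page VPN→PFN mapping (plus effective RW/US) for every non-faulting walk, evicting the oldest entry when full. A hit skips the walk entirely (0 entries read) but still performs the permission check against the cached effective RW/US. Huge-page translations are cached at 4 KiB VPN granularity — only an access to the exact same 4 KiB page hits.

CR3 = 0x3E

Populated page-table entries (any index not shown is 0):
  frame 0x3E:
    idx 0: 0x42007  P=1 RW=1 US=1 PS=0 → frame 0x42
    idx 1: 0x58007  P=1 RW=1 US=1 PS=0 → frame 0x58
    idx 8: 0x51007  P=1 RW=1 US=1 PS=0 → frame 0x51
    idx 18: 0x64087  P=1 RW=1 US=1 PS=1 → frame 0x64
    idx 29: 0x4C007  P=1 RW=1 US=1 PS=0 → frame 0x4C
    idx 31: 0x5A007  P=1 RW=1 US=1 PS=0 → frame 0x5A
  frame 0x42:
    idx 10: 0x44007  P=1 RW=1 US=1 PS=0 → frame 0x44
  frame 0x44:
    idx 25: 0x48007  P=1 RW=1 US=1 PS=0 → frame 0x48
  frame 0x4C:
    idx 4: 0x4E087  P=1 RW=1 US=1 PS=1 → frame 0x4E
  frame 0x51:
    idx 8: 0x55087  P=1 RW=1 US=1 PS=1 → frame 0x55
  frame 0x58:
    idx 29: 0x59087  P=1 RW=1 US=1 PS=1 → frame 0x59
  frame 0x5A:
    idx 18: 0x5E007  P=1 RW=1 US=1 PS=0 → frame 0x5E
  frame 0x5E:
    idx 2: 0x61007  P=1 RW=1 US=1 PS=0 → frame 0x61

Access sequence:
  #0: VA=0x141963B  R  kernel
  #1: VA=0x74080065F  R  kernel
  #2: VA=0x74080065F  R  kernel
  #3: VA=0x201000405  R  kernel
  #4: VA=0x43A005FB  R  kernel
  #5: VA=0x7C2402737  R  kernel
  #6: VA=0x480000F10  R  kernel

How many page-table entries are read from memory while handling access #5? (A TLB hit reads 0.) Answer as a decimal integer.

Per-access translation:
#0 VA=0x141963B (r,kernel):
  [0] read 0x3E idx=0: raw=0x42007 flags P=1 W=1 U=1 S=0
  [1] read 0x42 idx=10: raw=0x44007 flags P=1 W=1 U=1 S=0
  [2] read 0x44 idx=25: raw=0x48007 flags P=1 W=1 U=1 S=0
  ✓ 0x4863B  — 3 lookups
#1 VA=0x74080065F (r,kernel):
  [0] read 0x3E idx=29: raw=0x4C007 flags P=1 W=1 U=1 S=0
  [1] read 0x4C idx=4: raw=0x4E087 flags P=1 W=1 U=1 S=1
  ✓ 0x4E65F (huge @L1)  — 2 lookups
#2 VA=0x74080065F (r,kernel):
  TLB hit vpn=0x740800 → PA=0x4E65F
#3 VA=0x201000405 (r,kernel):
  [0] read 0x3E idx=8: raw=0x51007 flags P=1 W=1 U=1 S=0
  [1] read 0x51 idx=8: raw=0x55087 flags P=1 W=1 U=1 S=1
  ✓ 0x55405 (huge @L1)  — 2 lookups
#4 VA=0x43A005FB (r,kernel):
  [0] read 0x3E idx=1: raw=0x58007 flags P=1 W=1 U=1 S=0
  [1] read 0x58 idx=29: raw=0x59087 flags P=1 W=1 U=1 S=1
  ✓ 0x595FB (huge @L1)  — 2 lookups
#5 VA=0x7C2402737 (r,kernel):
  [0] read 0x3E idx=31: raw=0x5A007 flags P=1 W=1 U=1 S=0
  [1] read 0x5A idx=18: raw=0x5E007 flags P=1 W=1 U=1 S=0
  [2] read 0x5E idx=2: raw=0x61007 flags P=1 W=1 U=1 S=0
  ✓ 0x61737  — 3 lookups
#6 VA=0x480000F10 (r,kernel):
  [0] read 0x3E idx=18: raw=0x64087 flags P=1 W=1 U=1 S=1
  ✓ 0x64F10 (huge @L0)  — 1 lookups

Entries read for #5: 3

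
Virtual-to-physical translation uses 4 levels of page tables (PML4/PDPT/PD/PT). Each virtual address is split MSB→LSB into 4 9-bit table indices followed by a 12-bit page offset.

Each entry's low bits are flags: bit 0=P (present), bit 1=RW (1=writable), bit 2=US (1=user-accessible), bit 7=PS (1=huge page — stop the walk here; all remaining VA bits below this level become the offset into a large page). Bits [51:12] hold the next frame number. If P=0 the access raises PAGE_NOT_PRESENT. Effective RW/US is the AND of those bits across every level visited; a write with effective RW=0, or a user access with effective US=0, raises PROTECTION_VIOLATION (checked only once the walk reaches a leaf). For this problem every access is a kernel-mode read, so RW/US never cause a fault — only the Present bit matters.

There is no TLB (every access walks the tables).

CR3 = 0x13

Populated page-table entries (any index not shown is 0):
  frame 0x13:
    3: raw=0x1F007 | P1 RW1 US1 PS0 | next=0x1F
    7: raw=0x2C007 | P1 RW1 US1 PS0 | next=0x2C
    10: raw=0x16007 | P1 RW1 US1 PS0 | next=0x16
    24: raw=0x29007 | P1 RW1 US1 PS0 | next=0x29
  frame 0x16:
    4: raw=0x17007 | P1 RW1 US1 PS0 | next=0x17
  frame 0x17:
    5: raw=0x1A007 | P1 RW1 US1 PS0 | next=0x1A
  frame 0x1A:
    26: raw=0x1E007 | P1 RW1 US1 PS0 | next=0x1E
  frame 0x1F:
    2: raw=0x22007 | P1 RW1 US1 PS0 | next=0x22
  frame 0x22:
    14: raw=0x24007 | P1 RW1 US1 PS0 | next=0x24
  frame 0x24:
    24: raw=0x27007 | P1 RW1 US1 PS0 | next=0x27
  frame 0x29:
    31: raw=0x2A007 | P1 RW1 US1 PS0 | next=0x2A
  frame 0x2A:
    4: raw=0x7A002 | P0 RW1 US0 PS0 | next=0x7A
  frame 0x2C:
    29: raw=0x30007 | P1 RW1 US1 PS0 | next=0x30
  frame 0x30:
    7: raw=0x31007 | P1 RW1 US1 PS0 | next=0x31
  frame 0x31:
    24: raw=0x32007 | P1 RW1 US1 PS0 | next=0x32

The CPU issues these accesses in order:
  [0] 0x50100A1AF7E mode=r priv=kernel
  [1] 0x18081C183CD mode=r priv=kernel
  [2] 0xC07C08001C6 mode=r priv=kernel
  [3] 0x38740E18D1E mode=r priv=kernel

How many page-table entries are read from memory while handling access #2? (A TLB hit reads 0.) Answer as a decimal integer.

Walk each access:
#0 VA=0x50100A1AF7E (r,kernel):
  L0 @0x13[10] → 0x16007  P=1,RW=1,US=1,PS=0
  L1 @0x16[4] → 0x17007  P=1,RW=1,US=1,PS=0
  L2 @0x17[5] → 0x1A007  P=1,RW=1,US=1,PS=0
  L3 @0x1A[26] → 0x1E007  P=1,RW=1,US=1,PS=0
  ⇒ phys 0x1EF7E  [4 reads]
#1 VA=0x18081C183CD (r,kernel):
  L0 @0x13[3] → 0x1F007  P=1,RW=1,US=1,PS=0
  L1 @0x1F[2] → 0x22007  P=1,RW=1,US=1,PS=0
  L2 @0x22[14] → 0x24007  P=1,RW=1,US=1,PS=0
  L3 @0x24[24] → 0x27007  P=1,RW=1,US=1,PS=0
  ⇒ phys 0x273CD  [4 reads]
#2 VA=0xC07C08001C6 (r,kernel):
  L0 @0x13[24] → 0x29007  P=1,RW=1,US=1,PS=0
  L1 @0x29[31] → 0x2A007  P=1,RW=1,US=1,PS=0
  L2 @0x2A[4] → 0x7A002  P=0,RW=1,US=0,PS=0
  ⇒ fault: PAGE_NOT_PRESENT  — 3 lookups
#3 VA=0x38740E18D1E (r,kernel):
  L0 @0x13[7] → 0x2C007  P=1,RW=1,US=1,PS=0
  L1 @0x2C[29] → 0x30007  P=1,RW=1,US=1,PS=0
  L2 @0x30[7] → 0x31007  P=1,RW=1,US=1,PS=0
  L3 @0x31[24] → 0x32007  P=1,RW=1,US=1,PS=0
  ⇒ phys 0x32D1E  [4 reads]

Entries read for #2: 3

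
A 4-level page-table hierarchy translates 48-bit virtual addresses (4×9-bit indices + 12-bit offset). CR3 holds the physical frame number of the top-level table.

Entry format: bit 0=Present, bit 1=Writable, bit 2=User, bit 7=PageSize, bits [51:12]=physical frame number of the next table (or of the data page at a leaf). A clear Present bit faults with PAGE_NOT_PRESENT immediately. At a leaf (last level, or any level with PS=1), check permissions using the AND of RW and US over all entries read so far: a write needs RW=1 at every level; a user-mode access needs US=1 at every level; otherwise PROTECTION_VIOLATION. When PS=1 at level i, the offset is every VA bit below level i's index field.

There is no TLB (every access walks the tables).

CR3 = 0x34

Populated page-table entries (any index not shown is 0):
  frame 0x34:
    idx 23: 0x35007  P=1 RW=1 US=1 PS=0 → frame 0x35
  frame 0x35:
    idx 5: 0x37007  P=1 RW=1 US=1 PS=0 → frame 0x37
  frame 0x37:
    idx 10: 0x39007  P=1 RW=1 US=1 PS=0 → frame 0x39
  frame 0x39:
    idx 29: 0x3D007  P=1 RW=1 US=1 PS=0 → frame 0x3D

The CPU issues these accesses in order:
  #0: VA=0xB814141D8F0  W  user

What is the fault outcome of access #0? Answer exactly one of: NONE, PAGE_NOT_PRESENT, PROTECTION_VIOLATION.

Walk each access:
#0 VA=0xB814141D8F0 (w,user):
  [0] read 0x34 idx=23: raw=0x35007 flags P=1 W=1 U=1 S=0
  [1] read 0x35 idx=5: raw=0x37007 flags P=1 W=1 U=1 S=0
  [2] read 0x37 idx=10: raw=0x39007 flags P=1 W=1 U=1 S=0
  [3] read 0x39 idx=29: raw=0x3D007 flags P=1 W=1 U=1 S=0
  ⇒ phys 0x3D8F0  [4 reads]

Access #0 fault: NONE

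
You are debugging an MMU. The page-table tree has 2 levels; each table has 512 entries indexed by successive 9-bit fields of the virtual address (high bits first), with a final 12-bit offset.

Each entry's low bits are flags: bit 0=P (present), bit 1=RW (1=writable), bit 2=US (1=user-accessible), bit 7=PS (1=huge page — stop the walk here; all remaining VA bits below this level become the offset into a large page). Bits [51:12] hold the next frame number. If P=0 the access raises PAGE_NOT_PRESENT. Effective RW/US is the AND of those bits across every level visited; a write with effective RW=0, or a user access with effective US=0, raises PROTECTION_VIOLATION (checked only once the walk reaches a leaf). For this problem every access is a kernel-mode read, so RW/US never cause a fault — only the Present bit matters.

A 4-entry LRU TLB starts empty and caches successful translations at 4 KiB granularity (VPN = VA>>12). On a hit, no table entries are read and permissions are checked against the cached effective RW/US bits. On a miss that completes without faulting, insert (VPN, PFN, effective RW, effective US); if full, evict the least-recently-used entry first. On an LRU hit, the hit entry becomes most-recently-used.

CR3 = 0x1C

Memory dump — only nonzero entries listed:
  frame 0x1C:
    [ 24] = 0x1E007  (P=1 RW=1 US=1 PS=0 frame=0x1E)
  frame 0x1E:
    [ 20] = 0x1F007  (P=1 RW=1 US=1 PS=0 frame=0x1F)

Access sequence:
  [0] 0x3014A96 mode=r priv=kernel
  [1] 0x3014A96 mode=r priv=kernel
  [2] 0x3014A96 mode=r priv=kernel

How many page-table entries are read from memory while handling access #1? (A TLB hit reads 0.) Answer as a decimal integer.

Per-access translation:
#0 VA=0x3014A96 (r,kernel):
  L0: frame=0x1C idx=24 entry=0x1E007 [P=1 RW=1 US=1 PS=0]
  L1: frame=0x1E idx=20 entry=0x1F007 [P=1 RW=1 US=1 PS=0]
  → PA=0x1FA96  (2 entries read)
#1 VA=0x3014A96 (r,kernel):
  TLB hit vpn=0x3014 → PA=0x1FA96
#2 VA=0x3014A96 (r,kernel):
  TLB hit vpn=0x3014 → PA=0x1FA96

Entries read for #1: 0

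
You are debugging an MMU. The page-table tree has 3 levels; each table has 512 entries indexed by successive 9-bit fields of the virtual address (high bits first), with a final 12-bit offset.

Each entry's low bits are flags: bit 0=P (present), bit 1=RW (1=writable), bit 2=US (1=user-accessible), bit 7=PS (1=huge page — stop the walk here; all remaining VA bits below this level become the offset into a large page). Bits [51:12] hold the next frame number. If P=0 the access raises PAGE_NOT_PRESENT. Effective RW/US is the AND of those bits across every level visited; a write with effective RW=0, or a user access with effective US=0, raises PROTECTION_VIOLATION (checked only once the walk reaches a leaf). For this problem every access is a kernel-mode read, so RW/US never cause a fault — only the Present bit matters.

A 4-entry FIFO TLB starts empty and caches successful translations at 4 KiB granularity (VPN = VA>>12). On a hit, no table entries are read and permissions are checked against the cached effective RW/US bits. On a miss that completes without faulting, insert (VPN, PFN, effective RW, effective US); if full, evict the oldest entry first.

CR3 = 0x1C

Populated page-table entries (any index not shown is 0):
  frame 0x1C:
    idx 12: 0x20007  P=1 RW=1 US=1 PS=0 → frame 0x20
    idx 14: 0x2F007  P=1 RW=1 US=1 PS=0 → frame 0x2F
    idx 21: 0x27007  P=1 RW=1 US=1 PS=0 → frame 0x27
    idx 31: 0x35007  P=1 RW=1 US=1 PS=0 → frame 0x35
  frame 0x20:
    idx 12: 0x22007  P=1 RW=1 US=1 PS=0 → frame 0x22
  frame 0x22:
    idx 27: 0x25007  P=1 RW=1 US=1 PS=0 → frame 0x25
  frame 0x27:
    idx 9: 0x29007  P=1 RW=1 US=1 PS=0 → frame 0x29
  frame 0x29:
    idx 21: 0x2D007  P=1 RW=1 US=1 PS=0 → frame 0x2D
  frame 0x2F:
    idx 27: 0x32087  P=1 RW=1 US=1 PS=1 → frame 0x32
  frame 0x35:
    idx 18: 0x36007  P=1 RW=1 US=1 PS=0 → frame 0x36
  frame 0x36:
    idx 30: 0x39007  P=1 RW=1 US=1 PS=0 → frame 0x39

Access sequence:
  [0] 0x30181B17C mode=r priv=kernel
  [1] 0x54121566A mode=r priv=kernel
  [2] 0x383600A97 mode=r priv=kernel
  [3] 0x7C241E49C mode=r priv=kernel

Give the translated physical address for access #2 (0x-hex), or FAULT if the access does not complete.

Walk each access:
#0 VA=0x30181B17C (r,kernel):
  L0 @0x1C[12] → 0x20007  P=1,RW=1,US=1,PS=0
  L1 @0x20[12] → 0x22007  P=1,RW=1,US=1,PS=0
  L2 @0x22[27] → 0x25007  P=1,RW=1,US=1,PS=0
  ⇒ phys 0x2517C  [3 reads]
#1 VA=0x54121566A (r,kernel):
  L0 @0x1C[21] → 0x27007  P=1,RW=1,US=1,PS=0
  L1 @0x27[9] → 0x29007  P=1,RW=1,US=1,PS=0
  L2 @0x29[21] → 0x2D007  P=1,RW=1,US=1,PS=0
  ⇒ phys 0x2D66A  [3 reads]
#2 VA=0x383600A97 (r,kernel):
  L0 @0x1C[14] → 0x2F007  P=1,RW=1,US=1,PS=0
  L1 @0x2F[27] → 0x32087  P=1,RW=1,US=1,PS=1
  ⇒ phys 0x32A97 (huge @L1)  [2 reads]
#3 VA=0x7C241E49C (r,kernel):
  L0 @0x1C[31] → 0x35007  P=1,RW=1,US=1,PS=0
  L1 @0x35[18] → 0x36007  P=1,RW=1,US=1,PS=0
  L2 @0x36[30] → 0x39007  P=1,RW=1,US=1,PS=0
  ⇒ phys 0x3949C  [3 reads]

Access #2 PA: 0x32A97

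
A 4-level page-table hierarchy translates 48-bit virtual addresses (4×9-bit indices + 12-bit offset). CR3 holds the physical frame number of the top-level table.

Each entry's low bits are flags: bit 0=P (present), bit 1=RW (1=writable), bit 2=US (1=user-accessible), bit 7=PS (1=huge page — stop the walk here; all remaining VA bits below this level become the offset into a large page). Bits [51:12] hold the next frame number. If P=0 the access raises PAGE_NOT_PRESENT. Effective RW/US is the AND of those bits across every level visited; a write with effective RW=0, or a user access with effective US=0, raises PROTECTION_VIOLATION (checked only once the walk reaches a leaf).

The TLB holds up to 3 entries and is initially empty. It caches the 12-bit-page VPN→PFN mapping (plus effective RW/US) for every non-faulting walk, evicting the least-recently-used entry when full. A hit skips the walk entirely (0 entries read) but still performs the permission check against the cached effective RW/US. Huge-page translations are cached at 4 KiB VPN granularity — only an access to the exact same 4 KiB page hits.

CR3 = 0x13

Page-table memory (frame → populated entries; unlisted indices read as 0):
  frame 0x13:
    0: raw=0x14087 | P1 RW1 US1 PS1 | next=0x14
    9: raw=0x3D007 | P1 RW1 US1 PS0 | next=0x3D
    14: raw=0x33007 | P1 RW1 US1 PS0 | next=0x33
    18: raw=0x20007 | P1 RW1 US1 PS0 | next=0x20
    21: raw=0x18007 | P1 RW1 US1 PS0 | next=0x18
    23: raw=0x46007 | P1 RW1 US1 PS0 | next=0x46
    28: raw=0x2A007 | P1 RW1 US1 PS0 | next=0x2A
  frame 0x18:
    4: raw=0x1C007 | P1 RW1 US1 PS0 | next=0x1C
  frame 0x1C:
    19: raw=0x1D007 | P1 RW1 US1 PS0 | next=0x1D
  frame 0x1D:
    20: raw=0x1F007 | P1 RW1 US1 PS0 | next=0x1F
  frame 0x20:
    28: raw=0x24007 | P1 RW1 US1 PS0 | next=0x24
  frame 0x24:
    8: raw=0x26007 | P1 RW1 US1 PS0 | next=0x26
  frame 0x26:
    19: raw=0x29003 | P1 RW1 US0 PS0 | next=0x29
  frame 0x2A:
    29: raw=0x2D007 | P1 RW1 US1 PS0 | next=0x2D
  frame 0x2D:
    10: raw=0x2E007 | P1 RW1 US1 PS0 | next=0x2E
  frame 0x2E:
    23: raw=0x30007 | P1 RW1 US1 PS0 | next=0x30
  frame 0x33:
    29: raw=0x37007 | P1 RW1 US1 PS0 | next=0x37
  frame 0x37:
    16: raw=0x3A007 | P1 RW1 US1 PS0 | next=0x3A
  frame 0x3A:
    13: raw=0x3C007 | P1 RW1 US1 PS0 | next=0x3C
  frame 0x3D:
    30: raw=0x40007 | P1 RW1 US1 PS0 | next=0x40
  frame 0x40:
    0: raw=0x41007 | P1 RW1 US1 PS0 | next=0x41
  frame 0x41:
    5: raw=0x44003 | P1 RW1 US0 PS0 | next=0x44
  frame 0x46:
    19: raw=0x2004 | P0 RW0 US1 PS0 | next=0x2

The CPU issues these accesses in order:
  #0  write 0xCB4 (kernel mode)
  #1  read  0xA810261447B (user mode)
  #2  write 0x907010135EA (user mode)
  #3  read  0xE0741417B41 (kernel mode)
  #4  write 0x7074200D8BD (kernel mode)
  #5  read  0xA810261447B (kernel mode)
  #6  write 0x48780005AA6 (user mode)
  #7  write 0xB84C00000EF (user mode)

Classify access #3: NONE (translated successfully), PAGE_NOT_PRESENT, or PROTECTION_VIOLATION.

Per-access translation:
#0 VA=0xCB4 (w,kernel):
  lvl0: tbl 0x13, slot 0 ⇒ 0x14087 (P1/RW1/US1/PS1)
  ✓ 0x14CB4 (huge @L0)  — 1 lookups
#1 VA=0xA810261447B (r,user):
  lvl0: tbl 0x13, slot 21 ⇒ 0x18007 (P1/RW1/US1/PS0)
  lvl1: tbl 0x18, slot 4 ⇒ 0x1C007 (P1/RW1/US1/PS0)
  lvl2: tbl 0x1C, slot 19 ⇒ 0x1D007 (P1/RW1/US1/PS0)
  lvl3: tbl 0x1D, slot 20 ⇒ 0x1F007 (P1/RW1/US1/PS0)
  ✓ 0x1F47B  — 4 lookups
#2 VA=0x907010135EA (w,user):
  lvl0: tbl 0x13, slot 18 ⇒ 0x20007 (P1/RW1/US1/PS0)
  lvl1: tbl 0x20, slot 28 ⇒ 0x24007 (P1/RW1/US1/PS0)
  lvl2: tbl 0x24, slot 8 ⇒ 0x26007 (P1/RW1/US1/PS0)
  lvl3: tbl 0x26, slot 19 ⇒ 0x29003 (P1/RW1/US0/PS0)
  → PROTECTION_VIOLATION  (4 entries read)
#3 VA=0xE0741417B41 (r,kernel):
  lvl0: tbl 0x13, slot 28 ⇒ 0x2A007 (P1/RW1/US1/PS0)
  lvl1: tbl 0x2A, slot 29 ⇒ 0x2D007 (P1/RW1/US1/PS0)
  lvl2: tbl 0x2D, slot 10 ⇒ 0x2E007 (P1/RW1/US1/PS0)
  lvl3: tbl 0x2E, slot 23 ⇒ 0x30007 (P1/RW1/US1/PS0)
  ✓ 0x30B41  — 4 lookups
#4 VA=0x7074200D8BD (w,kernel):
  lvl0: tbl 0x13, slot 14 ⇒ 0x33007 (P1/RW1/US1/PS0)
  lvl1: tbl 0x33, slot 29 ⇒ 0x37007 (P1/RW1/US1/PS0)
  lvl2: tbl 0x37, slot 16 ⇒ 0x3A007 (P1/RW1/US1/PS0)
  lvl3: tbl 0x3A, slot 13 ⇒ 0x3C007 (P1/RW1/US1/PS0)
  ✓ 0x3C8BD  — 4 lookups
#5 VA=0xA810261447B (r,kernel):
  TLB hit vpn=0xA8102614 → PA=0x1F47B
#6 VA=0x48780005AA6 (w,user):
  lvl0: tbl 0x13, slot 9 ⇒ 0x3D007 (P1/RW1/US1/PS0)
  lvl1: tbl 0x3D, slot 30 ⇒ 0x40007 (P1/RW1/US1/PS0)
  lvl2: tbl 0x40, slot 0 ⇒ 0x41007 (P1/RW1/US1/PS0)
  lvl3: tbl 0x41, slot 5 ⇒ 0x44003 (P1/RW1/US0/PS0)
  → PROTECTION_VIOLATION  (4 entries read)
#7 VA=0xB84C00000EF (w,user):
  lvl0: tbl 0x13, slot 23 ⇒ 0x46007 (P1/RW1/US1/PS0)
  lvl1: tbl 0x46, slot 19 ⇒ 0x2004 (P0/RW0/US1/PS0)
  → PAGE_NOT_PRESENT  (2 entries read)

Access #3 fault: NONE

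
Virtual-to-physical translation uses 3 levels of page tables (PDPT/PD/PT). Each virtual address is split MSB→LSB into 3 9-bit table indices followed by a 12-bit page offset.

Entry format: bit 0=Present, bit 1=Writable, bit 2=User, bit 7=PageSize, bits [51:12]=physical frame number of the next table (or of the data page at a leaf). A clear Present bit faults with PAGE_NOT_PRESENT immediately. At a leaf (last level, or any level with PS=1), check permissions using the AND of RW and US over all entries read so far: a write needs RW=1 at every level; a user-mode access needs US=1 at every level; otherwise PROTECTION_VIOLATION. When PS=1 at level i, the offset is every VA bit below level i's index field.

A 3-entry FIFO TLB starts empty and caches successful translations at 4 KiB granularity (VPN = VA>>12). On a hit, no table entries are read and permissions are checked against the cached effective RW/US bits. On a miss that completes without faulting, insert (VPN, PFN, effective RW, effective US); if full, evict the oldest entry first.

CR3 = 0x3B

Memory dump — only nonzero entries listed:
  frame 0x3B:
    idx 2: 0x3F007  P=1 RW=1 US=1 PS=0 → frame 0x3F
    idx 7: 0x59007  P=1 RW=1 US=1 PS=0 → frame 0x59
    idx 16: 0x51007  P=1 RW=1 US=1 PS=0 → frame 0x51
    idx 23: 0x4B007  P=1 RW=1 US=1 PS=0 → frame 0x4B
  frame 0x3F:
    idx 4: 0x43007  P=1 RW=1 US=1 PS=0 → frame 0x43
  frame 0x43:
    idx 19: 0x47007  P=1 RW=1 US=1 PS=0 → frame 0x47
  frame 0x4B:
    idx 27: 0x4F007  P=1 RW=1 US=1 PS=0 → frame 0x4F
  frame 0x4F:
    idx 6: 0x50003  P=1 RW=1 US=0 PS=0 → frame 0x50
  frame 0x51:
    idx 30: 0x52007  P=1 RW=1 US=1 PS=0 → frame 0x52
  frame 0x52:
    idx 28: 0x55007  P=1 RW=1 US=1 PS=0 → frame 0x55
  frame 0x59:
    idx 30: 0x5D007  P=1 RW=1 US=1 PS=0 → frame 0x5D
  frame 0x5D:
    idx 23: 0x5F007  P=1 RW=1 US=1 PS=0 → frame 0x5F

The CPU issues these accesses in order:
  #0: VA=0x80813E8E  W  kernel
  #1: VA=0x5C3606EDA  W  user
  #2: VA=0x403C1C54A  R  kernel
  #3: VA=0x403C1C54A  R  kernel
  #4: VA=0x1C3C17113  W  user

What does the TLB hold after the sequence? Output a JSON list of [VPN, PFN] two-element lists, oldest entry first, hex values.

Trace:
#0 VA=0x80813E8E (w,kernel):
  L0: frame=0x3B idx=2 entry=0x3F007 [P=1 RW=1 US=1 PS=0]
  L1: frame=0x3F idx=4 entry=0x43007 [P=1 RW=1 US=1 PS=0]
  L2: frame=0x43 idx=19 entry=0x47007 [P=1 RW=1 US=1 PS=0]
  ⇒ phys 0x47E8E  [3 reads]
#1 VA=0x5C3606EDA (w,user):
  L0: frame=0x3B idx=23 entry=0x4B007 [P=1 RW=1 US=1 PS=0]
  L1: frame=0x4B idx=27 entry=0x4F007 [P=1 RW=1 US=1 PS=0]
  L2: frame=0x4F idx=6 entry=0x50003 [P=1 RW=1 US=0 PS=0]
  ⇒ fault: PROTECTION_VIOLATION  — 3 lookups
#2 VA=0x403C1C54A (r,kernel):
  L0: frame=0x3B idx=16 entry=0x51007 [P=1 RW=1 US=1 PS=0]
  L1: frame=0x51 idx=30 entry=0x52007 [P=1 RW=1 US=1 PS=0]
  L2: frame=0x52 idx=28 entry=0x55007 [P=1 RW=1 US=1 PS=0]
  ⇒ phys 0x5554A  [3 reads]
#3 VA=0x403C1C54A (r,kernel):
  TLB hit vpn=0x403C1C → PA=0x5554A
#4 VA=0x1C3C17113 (w,user):
  L0: frame=0x3B idx=7 entry=0x59007 [P=1 RW=1 US=1 PS=0]
  L1: frame=0x59 idx=30 entry=0x5D007 [P=1 RW=1 US=1 PS=0]
  L2: frame=0x5D idx=23 entry=0x5F007 [P=1 RW=1 US=1 PS=0]
  ⇒ phys 0x5F113  [3 reads]

TLB: [["0x80813", "0x47"], ["0x403C1C", "0x55"], ["0x1C3C17", "0x5F"]]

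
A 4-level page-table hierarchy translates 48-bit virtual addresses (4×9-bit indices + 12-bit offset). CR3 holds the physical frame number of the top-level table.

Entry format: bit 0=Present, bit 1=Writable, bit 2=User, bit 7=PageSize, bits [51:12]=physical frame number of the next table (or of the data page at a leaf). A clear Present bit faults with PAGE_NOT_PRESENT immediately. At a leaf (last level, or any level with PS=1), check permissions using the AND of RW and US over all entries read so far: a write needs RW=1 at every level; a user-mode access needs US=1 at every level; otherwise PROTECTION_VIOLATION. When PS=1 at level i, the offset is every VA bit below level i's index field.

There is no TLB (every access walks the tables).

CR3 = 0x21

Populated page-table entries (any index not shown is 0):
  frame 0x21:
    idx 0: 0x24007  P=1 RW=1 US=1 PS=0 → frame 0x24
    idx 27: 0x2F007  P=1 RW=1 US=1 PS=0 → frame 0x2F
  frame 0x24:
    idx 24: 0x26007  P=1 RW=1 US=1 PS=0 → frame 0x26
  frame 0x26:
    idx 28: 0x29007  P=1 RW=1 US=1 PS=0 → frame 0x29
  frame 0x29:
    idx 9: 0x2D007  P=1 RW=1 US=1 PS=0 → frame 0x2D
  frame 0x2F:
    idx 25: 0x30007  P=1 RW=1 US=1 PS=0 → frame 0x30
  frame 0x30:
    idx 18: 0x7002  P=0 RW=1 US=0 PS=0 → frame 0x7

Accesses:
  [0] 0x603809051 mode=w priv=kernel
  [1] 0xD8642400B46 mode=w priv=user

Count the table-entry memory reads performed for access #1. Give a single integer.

Walk each access:
#0 VA=0x603809051 (w,kernel):
  lvl0: tbl 0x21, slot 0 ⇒ 0x24007 (P1/RW1/US1/PS0)
  lvl1: tbl 0x24, slot 24 ⇒ 0x26007 (P1/RW1/US1/PS0)
  lvl2: tbl 0x26, slot 28 ⇒ 0x29007 (P1/RW1/US1/PS0)
  lvl3: tbl 0x29, slot 9 ⇒ 0x2D007 (P1/RW1/US1/PS0)
  ✓ 0x2D051  — 4 lookups
#1 VA=0xD8642400B46 (w,user):
  lvl0: tbl 0x21, slot 27 ⇒ 0x2F007 (P1/RW1/US1/PS0)
  lvl1: tbl 0x2F, slot 25 ⇒ 0x30007 (P1/RW1/US1/PS0)
  lvl2: tbl 0x30, slot 18 ⇒ 0x7002 (P0/RW1/US0/PS0)
  ⇒ fault: PAGE_NOT_PRESENT  — 3 lookups

Entries read for #1: 3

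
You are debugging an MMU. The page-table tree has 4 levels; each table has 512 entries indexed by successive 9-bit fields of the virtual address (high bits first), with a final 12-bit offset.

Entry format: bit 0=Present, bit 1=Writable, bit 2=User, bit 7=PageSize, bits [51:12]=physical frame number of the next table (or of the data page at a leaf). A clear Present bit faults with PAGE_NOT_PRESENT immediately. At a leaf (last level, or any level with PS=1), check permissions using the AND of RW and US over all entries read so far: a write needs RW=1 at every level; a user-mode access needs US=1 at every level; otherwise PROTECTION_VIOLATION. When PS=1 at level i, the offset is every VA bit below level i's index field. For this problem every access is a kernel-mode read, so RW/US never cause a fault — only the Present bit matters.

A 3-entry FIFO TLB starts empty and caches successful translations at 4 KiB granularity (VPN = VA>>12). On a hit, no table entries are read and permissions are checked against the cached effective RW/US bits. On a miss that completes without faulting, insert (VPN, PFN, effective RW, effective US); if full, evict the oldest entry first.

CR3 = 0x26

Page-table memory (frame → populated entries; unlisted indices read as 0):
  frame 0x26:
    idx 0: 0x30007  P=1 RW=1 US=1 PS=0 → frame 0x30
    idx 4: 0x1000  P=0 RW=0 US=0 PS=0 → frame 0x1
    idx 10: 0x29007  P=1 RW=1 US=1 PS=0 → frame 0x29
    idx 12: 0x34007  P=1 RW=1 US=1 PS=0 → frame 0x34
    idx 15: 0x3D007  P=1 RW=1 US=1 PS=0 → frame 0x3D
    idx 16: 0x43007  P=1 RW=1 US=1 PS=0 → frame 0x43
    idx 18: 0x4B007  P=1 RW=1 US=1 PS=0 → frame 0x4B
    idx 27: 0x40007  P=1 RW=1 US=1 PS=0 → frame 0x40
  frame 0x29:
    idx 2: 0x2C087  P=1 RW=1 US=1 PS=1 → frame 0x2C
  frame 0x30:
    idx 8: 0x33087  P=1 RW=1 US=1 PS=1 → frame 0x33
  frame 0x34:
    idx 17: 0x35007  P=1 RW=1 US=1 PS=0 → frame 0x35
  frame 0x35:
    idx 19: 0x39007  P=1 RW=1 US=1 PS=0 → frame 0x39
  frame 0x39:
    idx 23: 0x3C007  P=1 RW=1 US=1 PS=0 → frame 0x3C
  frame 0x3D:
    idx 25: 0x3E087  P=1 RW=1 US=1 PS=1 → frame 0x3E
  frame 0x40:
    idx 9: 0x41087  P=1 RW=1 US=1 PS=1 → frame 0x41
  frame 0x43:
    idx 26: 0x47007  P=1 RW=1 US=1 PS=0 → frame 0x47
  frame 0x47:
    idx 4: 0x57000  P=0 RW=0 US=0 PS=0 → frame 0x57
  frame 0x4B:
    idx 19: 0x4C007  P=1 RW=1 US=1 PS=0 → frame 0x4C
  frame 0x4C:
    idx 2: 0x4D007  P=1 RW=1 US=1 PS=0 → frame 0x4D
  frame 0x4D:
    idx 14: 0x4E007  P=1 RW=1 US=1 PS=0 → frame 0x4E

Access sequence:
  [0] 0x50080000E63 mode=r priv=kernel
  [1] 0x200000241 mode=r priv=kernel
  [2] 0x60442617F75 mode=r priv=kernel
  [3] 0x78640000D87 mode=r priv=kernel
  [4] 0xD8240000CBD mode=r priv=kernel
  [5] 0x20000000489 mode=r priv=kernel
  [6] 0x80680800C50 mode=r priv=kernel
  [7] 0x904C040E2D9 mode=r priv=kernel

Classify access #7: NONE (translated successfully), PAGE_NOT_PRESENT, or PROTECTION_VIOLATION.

Walk each access:
#0 VA=0x50080000E63 (r,kernel):
  [0] read 0x26 idx=10: raw=0x29007 flags P=1 W=1 U=1 S=0
  [1] read 0x29 idx=2: raw=0x2C087 flags P=1 W=1 U=1 S=1
  → PA=0x2CE63 (huge @L1)  (2 entries read)
#1 VA=0x200000241 (r,kernel):
  [0] read 0x26 idx=0: raw=0x30007 flags P=1 W=1 U=1 S=0
  [1] read 0x30 idx=8: raw=0x33087 flags P=1 W=1 U=1 S=1
  → PA=0x33241 (huge @L1)  (2 entries read)
#2 VA=0x60442617F75 (r,kernel):
  [0] read 0x26 idx=12: raw=0x34007 flags P=1 W=1 U=1 S=0
  [1] read 0x34 idx=17: raw=0x35007 flags P=1 W=1 U=1 S=0
  [2] read 0x35 idx=19: raw=0x39007 flags P=1 W=1 U=1 S=0
  [3] read 0x39 idx=23: raw=0x3C007 flags P=1 W=1 U=1 S=0
  → PA=0x3CF75  (4 entries read)
#3 VA=0x78640000D87 (r,kernel):
  [0] read 0x26 idx=15: raw=0x3D007 flags P=1 W=1 U=1 S=0
  [1] read 0x3D idx=25: raw=0x3E087 flags P=1 W=1 U=1 S=1
  → PA=0x3ED87 (huge @L1)  (2 entries read)
#4 VA=0xD8240000CBD (r,kernel):
  [0] read 0x26 idx=27: raw=0x40007 flags P=1 W=1 U=1 S=0
  [1] read 0x40 idx=9: raw=0x41087 flags P=1 W=1 U=1 S=1
  → PA=0x41CBD (huge @L1)  (2 entries read)
#5 VA=0x20000000489 (r,kernel):
  [0] read 0x26 idx=4: raw=0x1000 flags P=0 W=0 U=0 S=0
  → PAGE_NOT_PRESENT  (1 entries read)
#6 VA=0x80680800C50 (r,kernel):
  [0] read 0x26 idx=16: raw=0x43007 flags P=1 W=1 U=1 S=0
  [1] read 0x43 idx=26: raw=0x47007 flags P=1 W=1 U=1 S=0
  [2] read 0x47 idx=4: raw=0x57000 flags P=0 W=0 U=0 S=0
  → PAGE_NOT_PRESENT  (3 entries read)
#7 VA=0x904C040E2D9 (r,kernel):
  [0] read 0x26 idx=18: raw=0x4B007 flags P=1 W=1 U=1 S=0
  [1] read 0x4B idx=19: raw=0x4C007 flags P=1 W=1 U=1 S=0
  [2] read 0x4C idx=2: raw=0x4D007 flags P=1 W=1 U=1 S=0
  [3] read 0x4D idx=14: raw=0x4E007 flags P=1 W=1 U=1 S=0
  → PA=0x4E2D9  (4 entries read)

Access #7 fault: NONE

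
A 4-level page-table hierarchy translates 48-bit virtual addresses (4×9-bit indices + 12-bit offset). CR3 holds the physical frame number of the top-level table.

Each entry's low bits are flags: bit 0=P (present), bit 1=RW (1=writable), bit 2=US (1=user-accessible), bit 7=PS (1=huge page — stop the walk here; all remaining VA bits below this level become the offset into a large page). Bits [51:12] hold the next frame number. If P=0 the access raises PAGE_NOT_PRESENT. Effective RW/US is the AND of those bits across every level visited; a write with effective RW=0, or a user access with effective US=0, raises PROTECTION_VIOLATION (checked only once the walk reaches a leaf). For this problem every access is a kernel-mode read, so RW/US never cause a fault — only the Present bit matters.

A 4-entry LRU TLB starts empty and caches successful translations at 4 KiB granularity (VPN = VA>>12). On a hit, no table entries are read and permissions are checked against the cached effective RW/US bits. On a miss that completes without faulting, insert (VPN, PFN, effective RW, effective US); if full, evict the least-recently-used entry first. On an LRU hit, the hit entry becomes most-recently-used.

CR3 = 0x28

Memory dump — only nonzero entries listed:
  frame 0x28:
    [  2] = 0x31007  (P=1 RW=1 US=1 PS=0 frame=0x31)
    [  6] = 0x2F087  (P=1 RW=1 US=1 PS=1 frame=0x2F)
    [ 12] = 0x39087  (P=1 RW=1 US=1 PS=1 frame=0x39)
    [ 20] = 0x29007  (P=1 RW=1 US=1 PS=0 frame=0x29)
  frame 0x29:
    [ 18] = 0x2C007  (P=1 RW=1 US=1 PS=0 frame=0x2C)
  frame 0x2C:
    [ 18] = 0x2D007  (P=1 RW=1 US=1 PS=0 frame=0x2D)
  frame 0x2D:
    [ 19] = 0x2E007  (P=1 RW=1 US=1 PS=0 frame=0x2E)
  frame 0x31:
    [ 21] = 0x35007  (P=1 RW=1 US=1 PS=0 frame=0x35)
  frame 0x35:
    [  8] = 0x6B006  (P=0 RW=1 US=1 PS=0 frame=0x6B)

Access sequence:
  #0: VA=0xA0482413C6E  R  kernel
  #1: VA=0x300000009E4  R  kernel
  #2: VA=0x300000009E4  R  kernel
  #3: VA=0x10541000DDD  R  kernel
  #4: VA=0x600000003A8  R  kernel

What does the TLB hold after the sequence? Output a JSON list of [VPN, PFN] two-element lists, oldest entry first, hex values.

Per-access translation:
#0 VA=0xA0482413C6E (r,kernel):
  L0 @0x28[20] → 0x29007  P=1,RW=1,US=1,PS=0
  L1 @0x29[18] → 0x2C007  P=1,RW=1,US=1,PS=0
  L2 @0x2C[18] → 0x2D007  P=1,RW=1,US=1,PS=0
  L3 @0x2D[19] → 0x2E007  P=1,RW=1,US=1,PS=0
  ✓ 0x2EC6E  — 4 lookups
#1 VA=0x300000009E4 (r,kernel):
  L0 @0x28[6] → 0x2F087  P=1,RW=1,US=1,PS=1
  ✓ 0x2F9E4 (huge @L0)  — 1 lookups
#2 VA=0x300000009E4 (r,kernel):
  TLB hit vpn=0x30000000 → PA=0x2F9E4
#3 VA=0x10541000DDD (r,kernel):
  L0 @0x28[2] → 0x31007  P=1,RW=1,US=1,PS=0
  L1 @0x31[21] → 0x35007  P=1,RW=1,US=1,PS=0
  L2 @0x35[8] → 0x6B006  P=0,RW=1,US=1,PS=0
  ✗ PAGE_NOT_PRESENT  [3 reads]
#4 VA=0x600000003A8 (r,kernel):
  L0 @0x28[12] → 0x39087  P=1,RW=1,US=1,PS=1
  ✓ 0x393A8 (huge @L0)  — 1 lookups

TLB: [["0xA0482413", "0x2E"], ["0x30000000", "0x2F"], ["0x60000000", "0x39"]]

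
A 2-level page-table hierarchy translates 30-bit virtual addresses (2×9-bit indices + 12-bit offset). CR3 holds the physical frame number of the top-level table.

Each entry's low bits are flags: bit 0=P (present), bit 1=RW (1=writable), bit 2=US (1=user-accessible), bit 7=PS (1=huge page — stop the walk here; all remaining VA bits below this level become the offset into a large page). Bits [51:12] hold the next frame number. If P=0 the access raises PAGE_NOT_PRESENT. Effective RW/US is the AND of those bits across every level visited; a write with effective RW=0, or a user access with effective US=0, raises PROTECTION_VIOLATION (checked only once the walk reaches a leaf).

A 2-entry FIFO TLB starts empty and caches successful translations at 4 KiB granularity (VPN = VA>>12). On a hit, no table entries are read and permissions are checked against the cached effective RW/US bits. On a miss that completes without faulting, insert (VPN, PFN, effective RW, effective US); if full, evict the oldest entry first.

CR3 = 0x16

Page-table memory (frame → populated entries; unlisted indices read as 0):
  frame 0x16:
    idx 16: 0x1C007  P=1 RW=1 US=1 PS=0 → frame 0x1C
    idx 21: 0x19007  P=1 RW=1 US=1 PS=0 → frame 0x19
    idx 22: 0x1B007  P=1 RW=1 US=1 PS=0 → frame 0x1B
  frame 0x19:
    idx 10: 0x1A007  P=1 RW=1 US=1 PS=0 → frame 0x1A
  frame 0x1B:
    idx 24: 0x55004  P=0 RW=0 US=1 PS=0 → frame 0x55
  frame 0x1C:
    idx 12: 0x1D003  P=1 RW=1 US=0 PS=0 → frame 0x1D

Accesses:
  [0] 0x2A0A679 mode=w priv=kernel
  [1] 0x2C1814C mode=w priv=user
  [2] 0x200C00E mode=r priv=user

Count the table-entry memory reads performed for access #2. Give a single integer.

Per-access translation:
#0 VA=0x2A0A679 (w,kernel):
  [0] read 0x16 idx=21: raw=0x19007 flags P=1 W=1 U=1 S=0
  [1] read 0x19 idx=10: raw=0x1A007 flags P=1 W=1 U=1 S=0
  ⇒ phys 0x1A679  [2 reads]
#1 VA=0x2C1814C (w,user):
  [0] read 0x16 idx=22: raw=0x1B007 flags P=1 W=1 U=1 S=0
  [1] read 0x1B idx=24: raw=0x55004 flags P=0 W=0 U=1 S=0
  → PAGE_NOT_PRESENT  (2 entries read)
#2 VA=0x200C00E (r,user):
  [0] read 0x16 idx=16: raw=0x1C007 flags P=1 W=1 U=1 S=0
  [1] read 0x1C idx=12: raw=0x1D003 flags P=1 W=1 U=0 S=0
  → PROTECTION_VIOLATION  (2 entries read)

Entries read for #2: 2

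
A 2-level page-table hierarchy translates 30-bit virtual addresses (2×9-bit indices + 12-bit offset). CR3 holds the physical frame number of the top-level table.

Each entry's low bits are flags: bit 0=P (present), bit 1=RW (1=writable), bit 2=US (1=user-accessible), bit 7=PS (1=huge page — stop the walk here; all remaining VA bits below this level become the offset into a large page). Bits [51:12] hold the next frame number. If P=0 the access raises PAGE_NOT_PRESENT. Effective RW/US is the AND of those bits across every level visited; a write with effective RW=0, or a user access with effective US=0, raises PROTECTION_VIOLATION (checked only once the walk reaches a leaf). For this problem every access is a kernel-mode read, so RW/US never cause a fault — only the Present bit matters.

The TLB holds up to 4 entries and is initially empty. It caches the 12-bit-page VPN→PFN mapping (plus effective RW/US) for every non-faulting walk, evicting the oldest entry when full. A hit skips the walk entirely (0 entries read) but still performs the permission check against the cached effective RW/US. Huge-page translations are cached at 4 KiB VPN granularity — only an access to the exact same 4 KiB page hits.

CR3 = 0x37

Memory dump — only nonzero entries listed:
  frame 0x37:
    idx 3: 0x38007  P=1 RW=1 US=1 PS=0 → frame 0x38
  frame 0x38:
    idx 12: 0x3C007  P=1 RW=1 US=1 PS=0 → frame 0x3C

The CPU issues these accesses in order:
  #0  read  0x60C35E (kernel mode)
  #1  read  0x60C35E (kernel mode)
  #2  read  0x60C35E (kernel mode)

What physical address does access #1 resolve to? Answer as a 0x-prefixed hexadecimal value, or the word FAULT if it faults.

Trace:
#0 VA=0x60C35E (r,kernel):
  lvl0: tbl 0x37, slot 3 ⇒ 0x38007 (P1/RW1/US1/PS0)
  lvl1: tbl 0x38, slot 12 ⇒ 0x3C007 (P1/RW1/US1/PS0)
  ⇒ phys 0x3C35E  [2 reads]
#1 VA=0x60C35E (r,kernel):
  TLB hit vpn=0x60C → PA=0x3C35E
#2 VA=0x60C35E (r,kernel):
  TLB hit vpn=0x60C → PA=0x3C35E

Access #1 PA: 0x3C35E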